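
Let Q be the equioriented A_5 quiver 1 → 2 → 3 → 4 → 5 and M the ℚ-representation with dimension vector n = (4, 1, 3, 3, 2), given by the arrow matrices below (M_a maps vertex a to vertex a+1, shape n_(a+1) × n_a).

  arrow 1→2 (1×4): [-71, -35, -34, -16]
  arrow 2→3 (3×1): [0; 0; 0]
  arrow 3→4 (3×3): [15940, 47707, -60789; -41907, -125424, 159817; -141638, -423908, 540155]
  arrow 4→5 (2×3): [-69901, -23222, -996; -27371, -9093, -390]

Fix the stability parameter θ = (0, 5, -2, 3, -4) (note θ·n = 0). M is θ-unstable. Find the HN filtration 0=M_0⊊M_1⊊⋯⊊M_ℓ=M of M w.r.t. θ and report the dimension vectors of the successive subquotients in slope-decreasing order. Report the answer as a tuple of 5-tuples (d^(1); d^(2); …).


Interval decomposition of M: I[1,1]^3, I[1,2], I[3,4], I[3,5]^2.
HN type (ℓ=5): μ^(1)=5; μ^(2)=3; μ^(3)=0; μ^(4)=-1/2; μ^(5)=-2

((0, 1, 0, 0, 0); (0, 0, 0, 1, 0); (4, 0, 0, 0, 0); (0, 0, 0, 2, 2); (0, 0, 3, 0, 0))


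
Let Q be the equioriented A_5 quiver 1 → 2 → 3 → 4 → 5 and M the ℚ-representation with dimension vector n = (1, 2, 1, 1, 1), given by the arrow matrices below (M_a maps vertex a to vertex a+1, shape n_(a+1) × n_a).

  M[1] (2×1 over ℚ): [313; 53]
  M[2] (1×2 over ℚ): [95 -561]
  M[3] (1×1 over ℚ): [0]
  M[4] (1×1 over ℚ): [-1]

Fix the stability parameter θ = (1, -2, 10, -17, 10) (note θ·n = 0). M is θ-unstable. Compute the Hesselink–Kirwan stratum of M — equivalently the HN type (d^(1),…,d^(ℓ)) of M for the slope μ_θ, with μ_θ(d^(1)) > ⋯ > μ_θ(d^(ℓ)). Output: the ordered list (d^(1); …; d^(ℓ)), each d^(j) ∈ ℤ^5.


Via rank(M_{q-1}∘⋯∘M_p): M ≅ I[1,3], I[2,2], I[4,5].
μ_θ-semistable layers: μ^(1)=10; μ^(2)=-1/2; μ^(3)=-2; μ^(4)=-17

((0, 0, 1, 0, 1); (1, 1, 0, 0, 0); (0, 1, 0, 0, 0); (0, 0, 0, 1, 0))


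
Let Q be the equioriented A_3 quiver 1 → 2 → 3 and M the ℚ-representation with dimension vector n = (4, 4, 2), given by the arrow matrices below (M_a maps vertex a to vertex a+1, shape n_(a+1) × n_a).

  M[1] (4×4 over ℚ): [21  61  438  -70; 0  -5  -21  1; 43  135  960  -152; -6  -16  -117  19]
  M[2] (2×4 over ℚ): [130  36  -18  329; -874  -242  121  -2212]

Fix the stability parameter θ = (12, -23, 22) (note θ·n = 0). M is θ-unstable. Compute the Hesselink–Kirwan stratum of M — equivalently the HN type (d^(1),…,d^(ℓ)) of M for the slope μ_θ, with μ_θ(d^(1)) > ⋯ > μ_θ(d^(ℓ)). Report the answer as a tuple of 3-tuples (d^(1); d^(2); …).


Interval decomposition of M: I[1,2]^2, I[1,3]^2.
HN type (ℓ=2): μ^(1)=22; μ^(2)=-11/2

((0, 0, 2); (4, 4, 0))


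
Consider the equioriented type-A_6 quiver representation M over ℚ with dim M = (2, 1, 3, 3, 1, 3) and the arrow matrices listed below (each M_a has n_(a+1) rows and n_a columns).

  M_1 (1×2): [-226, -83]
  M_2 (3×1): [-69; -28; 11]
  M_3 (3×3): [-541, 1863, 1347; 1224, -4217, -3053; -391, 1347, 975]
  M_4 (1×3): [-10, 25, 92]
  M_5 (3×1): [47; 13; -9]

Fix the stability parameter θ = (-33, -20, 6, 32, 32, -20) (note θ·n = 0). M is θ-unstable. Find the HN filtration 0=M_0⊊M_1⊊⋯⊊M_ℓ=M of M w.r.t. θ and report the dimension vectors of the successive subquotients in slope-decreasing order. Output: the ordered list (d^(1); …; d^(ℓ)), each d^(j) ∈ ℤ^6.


Barcode: M ≅ I[1,1], I[1,6], I[3,3], I[3,4], I[4,4], I[6,6]^2. HN layers by μ_θ (5 steps, strictly decreasing):
  μ^(1)=32; μ^(2)=44/3; μ^(3)=6; μ^(4)=-20; μ^(5)=-33

((0, 0, 0, 2, 0, 0); (0, 0, 0, 1, 1, 1); (0, 0, 3, 0, 0, 0); (0, 1, 0, 0, 0, 2); (2, 0, 0, 0, 0, 0))


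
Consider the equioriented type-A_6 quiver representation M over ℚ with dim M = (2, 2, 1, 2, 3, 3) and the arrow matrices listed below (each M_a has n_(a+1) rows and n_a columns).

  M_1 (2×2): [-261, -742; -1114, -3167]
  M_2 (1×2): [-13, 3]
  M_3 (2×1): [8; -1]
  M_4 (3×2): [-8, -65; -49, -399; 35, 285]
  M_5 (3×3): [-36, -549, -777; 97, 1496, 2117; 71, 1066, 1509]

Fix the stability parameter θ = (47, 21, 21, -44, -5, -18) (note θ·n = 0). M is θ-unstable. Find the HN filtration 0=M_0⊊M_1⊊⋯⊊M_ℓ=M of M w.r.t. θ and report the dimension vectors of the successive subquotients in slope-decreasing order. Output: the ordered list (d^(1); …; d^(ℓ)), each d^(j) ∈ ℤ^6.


Barcode: M ≅ I[1,2], I[1,6], I[4,6], I[5,5], I[6,6]. HN layers by μ_θ (6 steps, strictly decreasing):
  μ^(1)=34; μ^(2)=11/3; μ^(3)=-5; μ^(4)=-23/2; μ^(5)=-18; μ^(6)=-44

((1, 1, 0, 0, 0, 0); (1, 1, 1, 1, 1, 1); (0, 0, 0, 0, 1, 0); (0, 0, 0, 0, 1, 1); (0, 0, 0, 0, 0, 1); (0, 0, 0, 1, 0, 0))


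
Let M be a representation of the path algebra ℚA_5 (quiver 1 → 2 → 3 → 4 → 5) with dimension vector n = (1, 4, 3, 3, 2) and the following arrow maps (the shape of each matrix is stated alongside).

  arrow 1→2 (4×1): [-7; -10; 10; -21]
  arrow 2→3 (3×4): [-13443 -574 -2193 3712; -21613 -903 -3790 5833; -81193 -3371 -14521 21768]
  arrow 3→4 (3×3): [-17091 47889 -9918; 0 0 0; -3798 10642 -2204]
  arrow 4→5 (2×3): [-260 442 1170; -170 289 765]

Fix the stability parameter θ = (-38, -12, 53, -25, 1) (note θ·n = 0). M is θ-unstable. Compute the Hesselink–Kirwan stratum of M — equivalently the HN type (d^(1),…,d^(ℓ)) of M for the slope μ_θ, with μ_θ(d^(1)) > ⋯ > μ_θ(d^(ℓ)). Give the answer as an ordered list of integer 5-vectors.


Via rank(M_{q-1}∘⋯∘M_p): M ≅ I[1,4], I[2,2], I[2,3]^2, I[4,4], I[4,5], I[5,5].
μ_θ-semistable layers: μ^(1)=53; μ^(2)=14; μ^(3)=1; μ^(4)=-12; μ^(5)=-25; μ^(6)=-38

((0, 0, 2, 0, 0); (0, 0, 1, 1, 0); (0, 0, 0, 0, 2); (0, 4, 0, 0, 0); (0, 0, 0, 2, 0); (1, 0, 0, 0, 0))


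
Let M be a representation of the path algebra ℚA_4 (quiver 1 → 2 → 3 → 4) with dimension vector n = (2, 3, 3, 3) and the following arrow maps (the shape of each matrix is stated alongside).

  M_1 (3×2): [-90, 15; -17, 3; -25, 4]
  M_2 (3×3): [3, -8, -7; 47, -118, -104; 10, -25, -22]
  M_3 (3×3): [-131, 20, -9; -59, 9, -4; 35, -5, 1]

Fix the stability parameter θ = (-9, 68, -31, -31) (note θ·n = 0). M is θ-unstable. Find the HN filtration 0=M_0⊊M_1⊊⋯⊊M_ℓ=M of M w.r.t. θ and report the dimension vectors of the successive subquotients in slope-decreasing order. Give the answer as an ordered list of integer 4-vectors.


Via rank(M_{q-1}∘⋯∘M_p): M ≅ I[1,4]^2, I[2,4].
μ_θ-semistable layers: μ^(1)=2; μ^(2)=-9

((0, 3, 3, 3); (2, 0, 0, 0))


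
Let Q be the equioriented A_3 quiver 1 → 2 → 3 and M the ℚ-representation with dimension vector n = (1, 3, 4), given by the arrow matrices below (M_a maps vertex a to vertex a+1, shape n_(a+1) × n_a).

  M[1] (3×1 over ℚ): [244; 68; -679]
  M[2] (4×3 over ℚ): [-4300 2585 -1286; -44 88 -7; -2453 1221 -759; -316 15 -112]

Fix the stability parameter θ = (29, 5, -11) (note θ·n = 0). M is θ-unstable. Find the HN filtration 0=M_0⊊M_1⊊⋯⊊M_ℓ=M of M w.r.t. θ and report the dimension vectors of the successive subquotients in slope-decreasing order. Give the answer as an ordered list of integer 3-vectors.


Barcode: M ≅ I[1,3], I[2,3]^2, I[3,3]. HN layers by μ_θ (3 steps, strictly decreasing):
  μ^(1)=23/3; μ^(2)=-3; μ^(3)=-11

((1, 1, 1); (0, 2, 2); (0, 0, 1))


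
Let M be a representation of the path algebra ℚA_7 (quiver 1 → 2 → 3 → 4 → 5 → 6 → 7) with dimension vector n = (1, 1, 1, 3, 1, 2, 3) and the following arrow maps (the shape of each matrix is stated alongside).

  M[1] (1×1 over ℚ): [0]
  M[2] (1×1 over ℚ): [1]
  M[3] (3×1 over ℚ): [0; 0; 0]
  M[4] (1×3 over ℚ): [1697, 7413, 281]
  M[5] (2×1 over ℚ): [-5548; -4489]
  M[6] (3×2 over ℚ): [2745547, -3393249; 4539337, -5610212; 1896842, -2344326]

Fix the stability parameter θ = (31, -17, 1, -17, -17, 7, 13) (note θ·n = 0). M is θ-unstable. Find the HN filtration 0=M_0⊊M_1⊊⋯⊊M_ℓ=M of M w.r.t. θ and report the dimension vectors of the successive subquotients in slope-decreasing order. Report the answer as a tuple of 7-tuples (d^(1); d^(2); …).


Interval decomposition of M: I[1,1], I[2,3], I[4,4]^2, I[4,7], I[6,7], I[7,7].
HN type (ℓ=5): μ^(1)=31; μ^(2)=13; μ^(3)=7; μ^(4)=1; μ^(5)=-17

((1, 0, 0, 0, 0, 0, 0); (0, 0, 0, 0, 0, 0, 3); (0, 0, 0, 0, 0, 2, 0); (0, 0, 1, 0, 0, 0, 0); (0, 1, 0, 3, 1, 0, 0))


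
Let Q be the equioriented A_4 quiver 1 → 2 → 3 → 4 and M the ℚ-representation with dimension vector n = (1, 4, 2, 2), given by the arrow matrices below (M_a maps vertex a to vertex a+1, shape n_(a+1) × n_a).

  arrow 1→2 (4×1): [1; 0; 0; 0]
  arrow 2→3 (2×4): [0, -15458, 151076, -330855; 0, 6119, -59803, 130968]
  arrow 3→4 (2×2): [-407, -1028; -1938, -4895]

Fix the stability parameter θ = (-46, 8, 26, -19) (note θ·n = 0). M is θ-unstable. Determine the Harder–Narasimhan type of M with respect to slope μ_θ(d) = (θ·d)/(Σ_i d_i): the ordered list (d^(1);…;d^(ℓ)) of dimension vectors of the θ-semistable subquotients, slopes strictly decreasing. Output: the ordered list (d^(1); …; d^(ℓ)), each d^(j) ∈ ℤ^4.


Interval decomposition of M: I[1,2], I[2,2], I[2,4]^2.
HN type (ℓ=3): μ^(1)=8; μ^(2)=5; μ^(3)=-46

((0, 2, 0, 0); (0, 2, 2, 2); (1, 0, 0, 0))


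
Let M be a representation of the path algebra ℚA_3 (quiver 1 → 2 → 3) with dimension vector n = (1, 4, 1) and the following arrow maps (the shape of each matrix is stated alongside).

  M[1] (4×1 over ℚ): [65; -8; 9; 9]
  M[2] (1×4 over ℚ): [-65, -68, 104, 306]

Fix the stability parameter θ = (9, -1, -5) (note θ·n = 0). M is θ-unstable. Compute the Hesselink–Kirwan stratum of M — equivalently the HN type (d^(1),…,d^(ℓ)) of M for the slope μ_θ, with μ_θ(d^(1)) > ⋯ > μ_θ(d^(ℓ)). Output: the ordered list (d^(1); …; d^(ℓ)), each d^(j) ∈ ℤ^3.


Via rank(M_{q-1}∘⋯∘M_p): M ≅ I[1,3], I[2,2]^3.
μ_θ-semistable layers: μ^(1)=1; μ^(2)=-1

((1, 1, 1); (0, 3, 0))


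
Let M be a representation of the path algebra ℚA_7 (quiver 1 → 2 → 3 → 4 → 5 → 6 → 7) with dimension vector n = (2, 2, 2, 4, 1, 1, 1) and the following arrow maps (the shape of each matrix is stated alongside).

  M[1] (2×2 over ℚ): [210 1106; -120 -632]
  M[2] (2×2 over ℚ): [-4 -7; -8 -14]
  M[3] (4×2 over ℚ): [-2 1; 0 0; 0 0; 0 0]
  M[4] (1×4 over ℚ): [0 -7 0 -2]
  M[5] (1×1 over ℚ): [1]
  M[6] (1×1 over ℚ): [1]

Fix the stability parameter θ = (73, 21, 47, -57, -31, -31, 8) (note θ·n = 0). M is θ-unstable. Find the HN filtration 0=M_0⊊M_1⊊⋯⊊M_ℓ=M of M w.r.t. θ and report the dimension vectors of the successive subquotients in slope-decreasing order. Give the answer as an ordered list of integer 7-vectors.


Barcode: M ≅ I[1,1], I[1,2], I[2,3], I[3,4], I[4,4]^2, I[4,7]. HN layers by μ_θ (7 steps, strictly decreasing):
  μ^(1)=73; μ^(2)=47; μ^(3)=21; μ^(4)=8; μ^(5)=-5; μ^(6)=-31; μ^(7)=-57

((1, 0, 0, 0, 0, 0, 0); (1, 1, 1, 0, 0, 0, 0); (0, 1, 0, 0, 0, 0, 0); (0, 0, 0, 0, 0, 0, 1); (0, 0, 1, 1, 0, 0, 0); (0, 0, 0, 0, 1, 1, 0); (0, 0, 0, 3, 0, 0, 0))


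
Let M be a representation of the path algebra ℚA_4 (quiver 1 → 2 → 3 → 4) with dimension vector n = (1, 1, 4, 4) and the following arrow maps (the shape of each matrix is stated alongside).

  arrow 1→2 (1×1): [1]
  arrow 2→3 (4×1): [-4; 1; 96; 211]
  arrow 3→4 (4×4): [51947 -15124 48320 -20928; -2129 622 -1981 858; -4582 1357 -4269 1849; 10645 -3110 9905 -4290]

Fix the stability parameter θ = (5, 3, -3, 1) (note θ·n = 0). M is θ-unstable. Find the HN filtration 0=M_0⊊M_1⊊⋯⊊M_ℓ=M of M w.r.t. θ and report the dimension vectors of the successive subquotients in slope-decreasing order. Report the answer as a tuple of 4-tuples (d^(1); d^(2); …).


Barcode: M ≅ I[1,3], I[3,4]^3, I[4,4]. HN layers by μ_θ (3 steps, strictly decreasing):
  μ^(1)=5/3; μ^(2)=1; μ^(3)=-3

((1, 1, 1, 0); (0, 0, 0, 4); (0, 0, 3, 0))


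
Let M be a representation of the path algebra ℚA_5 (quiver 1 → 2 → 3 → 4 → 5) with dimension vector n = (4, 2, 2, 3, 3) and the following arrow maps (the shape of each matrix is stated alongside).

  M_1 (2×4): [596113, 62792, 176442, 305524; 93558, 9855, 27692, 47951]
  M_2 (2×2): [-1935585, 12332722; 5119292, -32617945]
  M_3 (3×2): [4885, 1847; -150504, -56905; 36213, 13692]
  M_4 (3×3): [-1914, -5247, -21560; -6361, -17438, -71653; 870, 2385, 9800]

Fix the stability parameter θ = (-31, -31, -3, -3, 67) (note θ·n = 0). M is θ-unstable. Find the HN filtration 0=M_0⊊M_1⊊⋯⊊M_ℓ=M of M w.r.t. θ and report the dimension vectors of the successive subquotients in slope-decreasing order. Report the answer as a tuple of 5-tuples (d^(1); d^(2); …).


Barcode: M ≅ I[1,1]^2, I[1,4], I[1,5], I[4,5], I[5,5]. HN layers by μ_θ (3 steps, strictly decreasing):
  μ^(1)=67; μ^(2)=-3; μ^(3)=-31

((0, 0, 0, 0, 3); (0, 0, 2, 3, 0); (4, 2, 0, 0, 0))


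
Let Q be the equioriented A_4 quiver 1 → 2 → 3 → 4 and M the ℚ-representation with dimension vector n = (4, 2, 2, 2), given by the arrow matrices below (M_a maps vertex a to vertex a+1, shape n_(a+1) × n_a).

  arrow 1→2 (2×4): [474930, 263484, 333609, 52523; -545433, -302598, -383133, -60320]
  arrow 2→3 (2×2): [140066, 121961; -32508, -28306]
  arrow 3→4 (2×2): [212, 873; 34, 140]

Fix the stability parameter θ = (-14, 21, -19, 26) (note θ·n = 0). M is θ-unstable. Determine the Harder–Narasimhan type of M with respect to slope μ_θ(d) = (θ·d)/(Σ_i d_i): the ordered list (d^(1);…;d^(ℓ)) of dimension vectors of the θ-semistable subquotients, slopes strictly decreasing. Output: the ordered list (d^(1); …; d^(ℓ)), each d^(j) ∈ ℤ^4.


Via rank(M_{q-1}∘⋯∘M_p): M ≅ I[1,1]^2, I[1,4]^2.
μ_θ-semistable layers: μ^(1)=26; μ^(2)=1; μ^(3)=-14

((0, 0, 0, 2); (0, 2, 2, 0); (4, 0, 0, 0))


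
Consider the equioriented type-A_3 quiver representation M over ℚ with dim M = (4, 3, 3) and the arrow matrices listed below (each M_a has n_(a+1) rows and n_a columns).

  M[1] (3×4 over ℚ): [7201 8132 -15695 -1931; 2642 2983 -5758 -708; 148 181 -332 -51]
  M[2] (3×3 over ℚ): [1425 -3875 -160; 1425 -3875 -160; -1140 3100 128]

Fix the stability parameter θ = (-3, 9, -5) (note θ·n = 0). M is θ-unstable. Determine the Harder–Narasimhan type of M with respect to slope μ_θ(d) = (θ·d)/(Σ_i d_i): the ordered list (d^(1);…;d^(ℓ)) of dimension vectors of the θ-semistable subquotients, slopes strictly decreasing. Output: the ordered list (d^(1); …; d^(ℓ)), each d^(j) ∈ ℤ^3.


Via rank(M_{q-1}∘⋯∘M_p): M ≅ I[1,1], I[1,2]^2, I[1,3], I[3,3]^2.
μ_θ-semistable layers: μ^(1)=9; μ^(2)=2; μ^(3)=-3; μ^(4)=-5

((0, 2, 0); (0, 1, 1); (4, 0, 0); (0, 0, 2))


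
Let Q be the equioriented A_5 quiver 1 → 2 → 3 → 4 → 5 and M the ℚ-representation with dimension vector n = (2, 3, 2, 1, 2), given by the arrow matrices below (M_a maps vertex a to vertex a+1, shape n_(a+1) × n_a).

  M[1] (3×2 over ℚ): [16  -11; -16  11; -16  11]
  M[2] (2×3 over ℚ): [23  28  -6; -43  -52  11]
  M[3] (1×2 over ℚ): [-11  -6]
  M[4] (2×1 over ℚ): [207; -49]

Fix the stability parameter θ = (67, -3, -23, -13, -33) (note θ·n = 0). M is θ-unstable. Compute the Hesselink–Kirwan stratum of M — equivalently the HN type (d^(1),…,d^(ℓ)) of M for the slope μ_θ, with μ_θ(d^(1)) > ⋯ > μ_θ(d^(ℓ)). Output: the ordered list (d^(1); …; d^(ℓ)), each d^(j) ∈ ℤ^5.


Barcode: M ≅ I[1,1], I[1,5], I[2,2], I[2,3], I[5,5]. HN layers by μ_θ (5 steps, strictly decreasing):
  μ^(1)=67; μ^(2)=-1; μ^(3)=-3; μ^(4)=-13; μ^(5)=-33

((1, 0, 0, 0, 0); (1, 1, 1, 1, 1); (0, 1, 0, 0, 0); (0, 1, 1, 0, 0); (0, 0, 0, 0, 1))


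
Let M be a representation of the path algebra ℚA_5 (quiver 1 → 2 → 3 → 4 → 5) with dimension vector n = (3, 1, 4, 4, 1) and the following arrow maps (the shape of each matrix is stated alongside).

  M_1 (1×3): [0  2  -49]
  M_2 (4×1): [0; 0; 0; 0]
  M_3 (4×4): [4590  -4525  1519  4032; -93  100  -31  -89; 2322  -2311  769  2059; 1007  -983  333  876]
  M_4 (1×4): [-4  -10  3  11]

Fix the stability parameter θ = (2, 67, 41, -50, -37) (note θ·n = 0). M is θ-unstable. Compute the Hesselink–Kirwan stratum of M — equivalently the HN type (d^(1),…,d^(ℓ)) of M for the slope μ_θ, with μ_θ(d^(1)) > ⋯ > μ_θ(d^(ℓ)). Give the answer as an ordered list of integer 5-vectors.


Via rank(M_{q-1}∘⋯∘M_p): M ≅ I[1,1]^2, I[1,2], I[3,4]^3, I[3,5].
μ_θ-semistable layers: μ^(1)=67; μ^(2)=2; μ^(3)=-9/2; μ^(4)=-46/3

((0, 1, 0, 0, 0); (3, 0, 0, 0, 0); (0, 0, 3, 3, 0); (0, 0, 1, 1, 1))


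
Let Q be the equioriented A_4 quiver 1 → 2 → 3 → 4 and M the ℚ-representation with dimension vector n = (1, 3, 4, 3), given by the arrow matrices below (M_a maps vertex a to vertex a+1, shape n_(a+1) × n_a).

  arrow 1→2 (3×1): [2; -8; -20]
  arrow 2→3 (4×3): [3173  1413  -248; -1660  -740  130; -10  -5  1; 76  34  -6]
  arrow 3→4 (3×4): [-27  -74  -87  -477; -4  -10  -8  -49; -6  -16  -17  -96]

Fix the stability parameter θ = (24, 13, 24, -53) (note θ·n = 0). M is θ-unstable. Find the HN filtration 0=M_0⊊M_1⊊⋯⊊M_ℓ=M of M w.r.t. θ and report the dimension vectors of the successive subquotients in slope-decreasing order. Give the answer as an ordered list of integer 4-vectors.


Interval decomposition of M: I[1,4], I[2,3], I[2,4], I[3,4].
HN type (ℓ=5): μ^(1)=24; μ^(2)=13; μ^(3)=2; μ^(4)=-16/3; μ^(5)=-29/2

((0, 0, 1, 0); (0, 1, 0, 0); (1, 1, 1, 1); (0, 1, 1, 1); (0, 0, 1, 1))


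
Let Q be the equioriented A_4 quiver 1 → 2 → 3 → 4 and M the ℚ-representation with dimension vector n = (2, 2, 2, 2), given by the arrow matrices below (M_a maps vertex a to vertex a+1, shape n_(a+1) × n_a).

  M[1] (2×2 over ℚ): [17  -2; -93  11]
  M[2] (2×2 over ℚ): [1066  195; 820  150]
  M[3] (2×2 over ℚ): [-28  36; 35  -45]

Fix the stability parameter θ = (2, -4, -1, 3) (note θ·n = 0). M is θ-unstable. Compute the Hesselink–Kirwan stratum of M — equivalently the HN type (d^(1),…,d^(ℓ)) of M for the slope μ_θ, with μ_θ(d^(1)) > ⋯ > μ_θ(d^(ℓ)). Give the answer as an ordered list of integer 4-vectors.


Barcode: M ≅ I[1,2], I[1,4], I[3,3], I[4,4]. HN layers by μ_θ (2 steps, strictly decreasing):
  μ^(1)=3; μ^(2)=-1

((0, 0, 0, 2); (2, 2, 2, 0))


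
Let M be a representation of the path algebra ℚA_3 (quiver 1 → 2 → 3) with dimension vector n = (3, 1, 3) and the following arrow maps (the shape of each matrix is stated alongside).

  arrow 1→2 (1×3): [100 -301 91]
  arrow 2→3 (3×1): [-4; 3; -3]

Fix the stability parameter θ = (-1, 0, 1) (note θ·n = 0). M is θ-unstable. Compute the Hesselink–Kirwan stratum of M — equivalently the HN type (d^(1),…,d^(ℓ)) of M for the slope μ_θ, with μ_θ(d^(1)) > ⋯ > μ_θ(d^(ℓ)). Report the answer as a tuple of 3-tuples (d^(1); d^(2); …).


Barcode: M ≅ I[1,1]^2, I[1,3], I[3,3]^2. HN layers by μ_θ (3 steps, strictly decreasing):
  μ^(1)=1; μ^(2)=0; μ^(3)=-1

((0, 0, 3); (0, 1, 0); (3, 0, 0))


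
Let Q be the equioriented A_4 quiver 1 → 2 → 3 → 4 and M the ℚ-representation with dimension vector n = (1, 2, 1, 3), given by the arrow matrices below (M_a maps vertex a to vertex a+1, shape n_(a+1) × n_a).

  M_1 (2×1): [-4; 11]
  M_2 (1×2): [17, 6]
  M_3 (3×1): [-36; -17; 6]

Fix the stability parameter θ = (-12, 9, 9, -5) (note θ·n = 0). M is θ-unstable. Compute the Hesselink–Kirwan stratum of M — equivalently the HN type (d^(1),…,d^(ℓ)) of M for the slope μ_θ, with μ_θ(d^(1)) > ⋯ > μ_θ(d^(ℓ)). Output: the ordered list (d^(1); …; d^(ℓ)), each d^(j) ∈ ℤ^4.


Interval decomposition of M: I[1,4], I[2,2], I[4,4]^2.
HN type (ℓ=4): μ^(1)=9; μ^(2)=13/3; μ^(3)=-5; μ^(4)=-12

((0, 1, 0, 0); (0, 1, 1, 1); (0, 0, 0, 2); (1, 0, 0, 0))


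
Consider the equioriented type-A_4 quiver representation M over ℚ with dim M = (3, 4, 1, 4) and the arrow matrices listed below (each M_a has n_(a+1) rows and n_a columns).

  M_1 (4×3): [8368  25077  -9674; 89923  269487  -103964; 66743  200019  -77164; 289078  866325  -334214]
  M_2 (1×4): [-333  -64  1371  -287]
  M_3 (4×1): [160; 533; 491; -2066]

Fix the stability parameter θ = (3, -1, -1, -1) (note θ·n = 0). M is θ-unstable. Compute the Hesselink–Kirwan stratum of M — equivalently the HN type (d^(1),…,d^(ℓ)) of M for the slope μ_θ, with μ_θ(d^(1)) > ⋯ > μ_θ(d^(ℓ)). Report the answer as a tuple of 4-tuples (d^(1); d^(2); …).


Via rank(M_{q-1}∘⋯∘M_p): M ≅ I[1,1], I[1,2], I[1,4], I[2,2]^2, I[4,4]^3.
μ_θ-semistable layers: μ^(1)=3; μ^(2)=1; μ^(3)=0; μ^(4)=-1

((1, 0, 0, 0); (1, 1, 0, 0); (1, 1, 1, 1); (0, 2, 0, 3))


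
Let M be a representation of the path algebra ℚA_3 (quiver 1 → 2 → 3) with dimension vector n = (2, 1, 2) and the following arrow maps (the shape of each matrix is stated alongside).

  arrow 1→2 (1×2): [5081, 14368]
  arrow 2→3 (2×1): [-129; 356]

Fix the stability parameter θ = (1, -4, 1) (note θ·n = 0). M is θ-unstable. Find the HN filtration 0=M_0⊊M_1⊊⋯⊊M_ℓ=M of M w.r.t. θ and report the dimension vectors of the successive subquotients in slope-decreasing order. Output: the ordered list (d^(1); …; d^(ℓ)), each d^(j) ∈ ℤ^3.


Via rank(M_{q-1}∘⋯∘M_p): M ≅ I[1,1], I[1,3], I[3,3].
μ_θ-semistable layers: μ^(1)=1; μ^(2)=-3/2

((1, 0, 2); (1, 1, 0))


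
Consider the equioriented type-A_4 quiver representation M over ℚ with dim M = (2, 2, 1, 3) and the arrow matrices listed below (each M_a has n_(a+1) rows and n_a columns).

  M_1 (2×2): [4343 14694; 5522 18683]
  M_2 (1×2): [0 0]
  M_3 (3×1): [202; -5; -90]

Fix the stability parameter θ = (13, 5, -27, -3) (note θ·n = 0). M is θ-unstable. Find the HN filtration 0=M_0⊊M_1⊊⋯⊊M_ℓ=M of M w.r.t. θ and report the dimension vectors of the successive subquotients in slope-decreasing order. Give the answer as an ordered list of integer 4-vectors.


Barcode: M ≅ I[1,2]^2, I[3,4], I[4,4]^2. HN layers by μ_θ (3 steps, strictly decreasing):
  μ^(1)=9; μ^(2)=-3; μ^(3)=-27

((2, 2, 0, 0); (0, 0, 0, 3); (0, 0, 1, 0))


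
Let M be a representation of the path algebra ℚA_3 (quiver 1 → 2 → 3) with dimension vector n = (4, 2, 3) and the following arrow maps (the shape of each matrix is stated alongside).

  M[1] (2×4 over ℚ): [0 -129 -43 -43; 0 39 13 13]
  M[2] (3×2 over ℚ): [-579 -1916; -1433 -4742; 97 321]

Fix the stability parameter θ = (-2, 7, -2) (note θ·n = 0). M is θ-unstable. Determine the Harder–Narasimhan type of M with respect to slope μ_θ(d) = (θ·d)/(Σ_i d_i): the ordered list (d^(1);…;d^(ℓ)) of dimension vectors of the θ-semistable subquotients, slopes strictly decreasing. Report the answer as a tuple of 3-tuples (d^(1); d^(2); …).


Via rank(M_{q-1}∘⋯∘M_p): M ≅ I[1,1]^3, I[1,3], I[2,3], I[3,3].
μ_θ-semistable layers: μ^(1)=5/2; μ^(2)=-2

((0, 2, 2); (4, 0, 1))


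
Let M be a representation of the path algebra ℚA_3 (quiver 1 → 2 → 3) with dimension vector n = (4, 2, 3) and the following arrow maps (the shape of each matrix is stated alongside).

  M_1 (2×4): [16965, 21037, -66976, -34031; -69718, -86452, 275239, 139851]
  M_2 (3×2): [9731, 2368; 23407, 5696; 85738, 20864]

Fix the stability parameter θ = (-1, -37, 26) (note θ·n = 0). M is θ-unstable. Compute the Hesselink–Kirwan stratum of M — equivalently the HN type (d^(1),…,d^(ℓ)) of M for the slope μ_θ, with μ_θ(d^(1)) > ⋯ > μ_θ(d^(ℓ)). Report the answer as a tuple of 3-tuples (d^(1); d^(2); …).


Via rank(M_{q-1}∘⋯∘M_p): M ≅ I[1,1]^2, I[1,2], I[1,3], I[3,3]^2.
μ_θ-semistable layers: μ^(1)=26; μ^(2)=-1; μ^(3)=-19

((0, 0, 3); (2, 0, 0); (2, 2, 0))


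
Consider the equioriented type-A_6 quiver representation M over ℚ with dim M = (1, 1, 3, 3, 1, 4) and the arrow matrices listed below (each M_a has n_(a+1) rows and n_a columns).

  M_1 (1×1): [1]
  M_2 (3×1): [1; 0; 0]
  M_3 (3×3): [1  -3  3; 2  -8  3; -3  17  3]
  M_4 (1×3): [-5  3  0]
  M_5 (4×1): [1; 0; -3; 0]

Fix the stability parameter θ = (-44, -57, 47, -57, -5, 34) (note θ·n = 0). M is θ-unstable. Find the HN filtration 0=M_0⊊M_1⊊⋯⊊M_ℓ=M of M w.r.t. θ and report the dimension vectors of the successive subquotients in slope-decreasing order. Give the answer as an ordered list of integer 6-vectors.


Via rank(M_{q-1}∘⋯∘M_p): M ≅ I[1,6], I[3,3], I[3,4], I[4,4], I[6,6]^3.
μ_θ-semistable layers: μ^(1)=47; μ^(2)=34; μ^(3)=-5; μ^(4)=-101/2; μ^(5)=-57

((0, 0, 1, 0, 0, 0); (0, 0, 0, 0, 0, 4); (0, 0, 2, 2, 1, 0); (1, 1, 0, 0, 0, 0); (0, 0, 0, 1, 0, 0))


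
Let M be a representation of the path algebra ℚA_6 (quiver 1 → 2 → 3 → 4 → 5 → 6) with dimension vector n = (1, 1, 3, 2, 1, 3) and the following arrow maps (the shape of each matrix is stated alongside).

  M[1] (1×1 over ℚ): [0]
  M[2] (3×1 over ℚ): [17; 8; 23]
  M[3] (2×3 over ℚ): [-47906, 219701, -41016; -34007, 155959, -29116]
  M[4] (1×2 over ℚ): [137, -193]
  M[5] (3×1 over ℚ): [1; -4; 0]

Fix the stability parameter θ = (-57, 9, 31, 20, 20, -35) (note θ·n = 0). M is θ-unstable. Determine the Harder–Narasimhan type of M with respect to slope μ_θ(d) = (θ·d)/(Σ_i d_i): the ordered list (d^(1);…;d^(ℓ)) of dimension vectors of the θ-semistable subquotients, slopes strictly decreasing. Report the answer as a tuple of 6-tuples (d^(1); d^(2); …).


Interval decomposition of M: I[1,1], I[2,6], I[3,3], I[3,4], I[6,6]^2.
HN type (ℓ=5): μ^(1)=31; μ^(2)=51/2; μ^(3)=9; μ^(4)=-35; μ^(5)=-57

((0, 0, 1, 0, 0, 0); (0, 0, 1, 1, 0, 0); (0, 1, 1, 1, 1, 1); (0, 0, 0, 0, 0, 2); (1, 0, 0, 0, 0, 0))


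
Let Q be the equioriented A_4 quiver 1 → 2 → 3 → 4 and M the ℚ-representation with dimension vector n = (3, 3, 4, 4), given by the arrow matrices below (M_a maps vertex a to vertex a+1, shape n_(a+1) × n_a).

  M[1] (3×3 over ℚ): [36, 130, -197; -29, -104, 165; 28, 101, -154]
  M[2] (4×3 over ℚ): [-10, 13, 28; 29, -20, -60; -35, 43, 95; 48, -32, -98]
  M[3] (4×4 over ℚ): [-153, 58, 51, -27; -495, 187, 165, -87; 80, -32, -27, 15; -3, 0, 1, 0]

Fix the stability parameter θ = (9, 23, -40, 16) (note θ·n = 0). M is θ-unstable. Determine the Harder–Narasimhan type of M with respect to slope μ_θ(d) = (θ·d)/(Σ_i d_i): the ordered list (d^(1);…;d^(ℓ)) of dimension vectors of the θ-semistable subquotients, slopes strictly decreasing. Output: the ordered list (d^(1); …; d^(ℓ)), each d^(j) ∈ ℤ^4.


Barcode: M ≅ I[1,4]^3, I[3,4]. HN layers by μ_θ (3 steps, strictly decreasing):
  μ^(1)=16; μ^(2)=-8/3; μ^(3)=-40

((0, 0, 0, 4); (3, 3, 3, 0); (0, 0, 1, 0))


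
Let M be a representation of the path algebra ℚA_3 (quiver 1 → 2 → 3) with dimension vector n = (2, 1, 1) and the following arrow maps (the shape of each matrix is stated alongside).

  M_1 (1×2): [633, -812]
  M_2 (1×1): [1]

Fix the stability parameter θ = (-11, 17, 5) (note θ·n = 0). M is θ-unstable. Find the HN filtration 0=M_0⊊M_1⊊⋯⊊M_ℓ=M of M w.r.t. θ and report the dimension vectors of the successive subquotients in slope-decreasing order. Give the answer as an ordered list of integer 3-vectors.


Barcode: M ≅ I[1,1], I[1,3]. HN layers by μ_θ (2 steps, strictly decreasing):
  μ^(1)=11; μ^(2)=-11

((0, 1, 1); (2, 0, 0))


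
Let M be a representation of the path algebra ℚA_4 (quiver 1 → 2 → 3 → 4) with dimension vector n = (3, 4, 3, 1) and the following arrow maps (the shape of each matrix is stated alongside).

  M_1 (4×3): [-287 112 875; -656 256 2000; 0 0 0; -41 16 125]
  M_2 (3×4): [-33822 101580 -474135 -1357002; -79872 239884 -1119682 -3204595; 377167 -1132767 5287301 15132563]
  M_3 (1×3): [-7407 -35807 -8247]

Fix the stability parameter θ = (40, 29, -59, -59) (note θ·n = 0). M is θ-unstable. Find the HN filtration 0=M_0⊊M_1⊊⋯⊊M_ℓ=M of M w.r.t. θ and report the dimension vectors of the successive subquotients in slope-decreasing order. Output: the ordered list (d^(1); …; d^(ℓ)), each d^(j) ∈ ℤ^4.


Interval decomposition of M: I[1,1]^2, I[1,4], I[2,2], I[2,3]^2.
HN type (ℓ=4): μ^(1)=40; μ^(2)=29; μ^(3)=-49/4; μ^(4)=-15

((2, 0, 0, 0); (0, 1, 0, 0); (1, 1, 1, 1); (0, 2, 2, 0))


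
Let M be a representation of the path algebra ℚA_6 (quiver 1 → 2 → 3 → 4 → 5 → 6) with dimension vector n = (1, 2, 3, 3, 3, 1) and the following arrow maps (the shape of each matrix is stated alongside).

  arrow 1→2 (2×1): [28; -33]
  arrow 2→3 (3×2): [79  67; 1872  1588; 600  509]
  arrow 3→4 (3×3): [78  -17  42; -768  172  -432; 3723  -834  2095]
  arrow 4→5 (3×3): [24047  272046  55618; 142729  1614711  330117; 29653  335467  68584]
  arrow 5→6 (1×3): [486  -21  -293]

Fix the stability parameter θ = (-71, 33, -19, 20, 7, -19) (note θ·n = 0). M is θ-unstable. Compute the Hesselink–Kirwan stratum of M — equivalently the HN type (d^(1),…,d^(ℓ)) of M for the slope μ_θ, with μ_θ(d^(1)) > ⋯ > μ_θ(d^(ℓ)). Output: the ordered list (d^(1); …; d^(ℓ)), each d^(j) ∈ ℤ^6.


Via rank(M_{q-1}∘⋯∘M_p): M ≅ I[1,3], I[2,6], I[3,5], I[4,5].
μ_θ-semistable layers: μ^(1)=27/2; μ^(2)=7; μ^(3)=22/5; μ^(4)=-19; μ^(5)=-71

((0, 0, 0, 2, 2, 0); (0, 1, 1, 0, 0, 0); (0, 1, 1, 1, 1, 1); (0, 0, 1, 0, 0, 0); (1, 0, 0, 0, 0, 0))


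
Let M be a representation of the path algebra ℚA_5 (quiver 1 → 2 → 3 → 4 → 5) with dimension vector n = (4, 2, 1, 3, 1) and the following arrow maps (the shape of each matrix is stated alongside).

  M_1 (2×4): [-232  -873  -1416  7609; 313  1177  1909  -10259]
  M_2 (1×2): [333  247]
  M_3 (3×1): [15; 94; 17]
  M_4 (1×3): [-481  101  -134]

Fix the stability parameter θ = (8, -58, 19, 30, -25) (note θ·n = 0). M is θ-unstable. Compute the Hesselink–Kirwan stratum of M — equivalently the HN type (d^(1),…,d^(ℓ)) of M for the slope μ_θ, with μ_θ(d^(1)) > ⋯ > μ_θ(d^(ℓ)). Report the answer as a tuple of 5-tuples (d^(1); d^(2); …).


Barcode: M ≅ I[1,1]^2, I[1,2], I[1,5], I[4,4]^2. HN layers by μ_θ (3 steps, strictly decreasing):
  μ^(1)=30; μ^(2)=8; μ^(3)=-25

((0, 0, 0, 2, 0); (2, 0, 1, 1, 1); (2, 2, 0, 0, 0))


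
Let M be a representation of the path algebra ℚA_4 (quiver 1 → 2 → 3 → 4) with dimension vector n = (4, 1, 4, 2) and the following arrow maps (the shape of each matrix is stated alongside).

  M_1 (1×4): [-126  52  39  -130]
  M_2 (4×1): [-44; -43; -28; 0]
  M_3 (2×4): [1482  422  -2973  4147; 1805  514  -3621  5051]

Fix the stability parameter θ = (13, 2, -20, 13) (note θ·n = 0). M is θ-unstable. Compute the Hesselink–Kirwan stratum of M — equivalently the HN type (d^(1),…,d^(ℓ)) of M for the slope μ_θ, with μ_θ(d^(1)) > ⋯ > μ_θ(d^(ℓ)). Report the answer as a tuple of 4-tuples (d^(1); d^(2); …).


Barcode: M ≅ I[1,1]^3, I[1,4], I[3,3]^2, I[3,4]. HN layers by μ_θ (3 steps, strictly decreasing):
  μ^(1)=13; μ^(2)=-5/3; μ^(3)=-20

((3, 0, 0, 2); (1, 1, 1, 0); (0, 0, 3, 0))


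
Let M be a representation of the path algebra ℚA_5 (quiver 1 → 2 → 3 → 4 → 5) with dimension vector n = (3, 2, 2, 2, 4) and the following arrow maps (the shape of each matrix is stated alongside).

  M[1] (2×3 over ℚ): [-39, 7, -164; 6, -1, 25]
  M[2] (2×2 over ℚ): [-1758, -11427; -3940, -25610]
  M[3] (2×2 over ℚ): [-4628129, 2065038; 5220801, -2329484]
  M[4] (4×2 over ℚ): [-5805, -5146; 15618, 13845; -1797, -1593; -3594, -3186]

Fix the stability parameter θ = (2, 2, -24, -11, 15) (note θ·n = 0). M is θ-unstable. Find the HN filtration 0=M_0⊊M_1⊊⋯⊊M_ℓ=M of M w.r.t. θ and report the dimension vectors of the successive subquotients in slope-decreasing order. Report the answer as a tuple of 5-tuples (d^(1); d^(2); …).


Barcode: M ≅ I[1,1], I[1,2], I[1,5], I[3,5], I[5,5]^2. HN layers by μ_θ (5 steps, strictly decreasing):
  μ^(1)=15; μ^(2)=2; μ^(3)=-31/4; μ^(4)=-11; μ^(5)=-24

((0, 0, 0, 0, 4); (2, 1, 0, 0, 0); (1, 1, 1, 1, 0); (0, 0, 0, 1, 0); (0, 0, 1, 0, 0))


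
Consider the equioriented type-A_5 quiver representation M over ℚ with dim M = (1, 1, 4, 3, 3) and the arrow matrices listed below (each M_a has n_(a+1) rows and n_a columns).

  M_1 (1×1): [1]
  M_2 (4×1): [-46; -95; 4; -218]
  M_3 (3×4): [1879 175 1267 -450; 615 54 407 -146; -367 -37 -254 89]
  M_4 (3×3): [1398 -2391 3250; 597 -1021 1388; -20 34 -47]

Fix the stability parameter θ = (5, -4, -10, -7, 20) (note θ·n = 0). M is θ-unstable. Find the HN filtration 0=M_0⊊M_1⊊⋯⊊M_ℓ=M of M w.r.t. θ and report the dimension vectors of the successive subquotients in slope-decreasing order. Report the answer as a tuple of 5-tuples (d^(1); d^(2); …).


Via rank(M_{q-1}∘⋯∘M_p): M ≅ I[1,5], I[3,3], I[3,5]^2.
μ_θ-semistable layers: μ^(1)=20; μ^(2)=-4; μ^(3)=-7; μ^(4)=-10

((0, 0, 0, 0, 3); (1, 1, 1, 1, 0); (0, 0, 0, 2, 0); (0, 0, 3, 0, 0))


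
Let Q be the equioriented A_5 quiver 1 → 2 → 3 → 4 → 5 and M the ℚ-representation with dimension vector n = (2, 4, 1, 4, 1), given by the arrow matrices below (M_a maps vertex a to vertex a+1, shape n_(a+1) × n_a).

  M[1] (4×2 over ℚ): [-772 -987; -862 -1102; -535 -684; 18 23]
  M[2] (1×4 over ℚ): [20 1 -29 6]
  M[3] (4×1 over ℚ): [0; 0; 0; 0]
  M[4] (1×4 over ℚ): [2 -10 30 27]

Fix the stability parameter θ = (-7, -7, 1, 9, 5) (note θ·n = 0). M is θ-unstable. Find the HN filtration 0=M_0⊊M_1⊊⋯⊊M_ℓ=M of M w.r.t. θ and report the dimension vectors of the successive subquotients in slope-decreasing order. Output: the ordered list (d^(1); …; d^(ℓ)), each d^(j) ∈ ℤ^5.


Via rank(M_{q-1}∘⋯∘M_p): M ≅ I[1,2], I[1,3], I[2,2]^2, I[4,4]^3, I[4,5].
μ_θ-semistable layers: μ^(1)=9; μ^(2)=7; μ^(3)=1; μ^(4)=-7

((0, 0, 0, 3, 0); (0, 0, 0, 1, 1); (0, 0, 1, 0, 0); (2, 4, 0, 0, 0))


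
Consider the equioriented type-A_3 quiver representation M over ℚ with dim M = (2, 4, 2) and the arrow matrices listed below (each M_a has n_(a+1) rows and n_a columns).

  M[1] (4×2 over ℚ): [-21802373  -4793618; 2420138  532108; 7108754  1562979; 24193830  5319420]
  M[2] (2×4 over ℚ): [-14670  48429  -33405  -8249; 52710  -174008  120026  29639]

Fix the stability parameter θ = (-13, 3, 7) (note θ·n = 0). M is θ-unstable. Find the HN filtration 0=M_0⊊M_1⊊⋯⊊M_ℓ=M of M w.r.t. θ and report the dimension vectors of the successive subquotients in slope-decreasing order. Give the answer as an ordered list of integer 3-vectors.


Interval decomposition of M: I[1,2], I[1,3], I[2,2], I[2,3].
HN type (ℓ=3): μ^(1)=7; μ^(2)=3; μ^(3)=-13

((0, 0, 2); (0, 4, 0); (2, 0, 0))


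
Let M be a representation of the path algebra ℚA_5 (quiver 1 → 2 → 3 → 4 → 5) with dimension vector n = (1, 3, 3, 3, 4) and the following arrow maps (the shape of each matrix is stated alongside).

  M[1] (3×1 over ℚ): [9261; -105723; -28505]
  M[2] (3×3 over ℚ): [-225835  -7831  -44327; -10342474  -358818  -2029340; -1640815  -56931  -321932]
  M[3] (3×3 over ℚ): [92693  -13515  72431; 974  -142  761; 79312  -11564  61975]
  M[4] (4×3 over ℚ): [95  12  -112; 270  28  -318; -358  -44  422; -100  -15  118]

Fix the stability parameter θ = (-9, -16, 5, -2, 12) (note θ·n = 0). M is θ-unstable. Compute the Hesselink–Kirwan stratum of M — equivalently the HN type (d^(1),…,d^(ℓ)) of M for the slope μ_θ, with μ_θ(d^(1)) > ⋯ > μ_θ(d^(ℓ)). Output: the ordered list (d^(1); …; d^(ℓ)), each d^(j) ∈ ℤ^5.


Via rank(M_{q-1}∘⋯∘M_p): M ≅ I[1,5], I[2,2], I[2,5], I[3,3], I[4,5], I[5,5].
μ_θ-semistable layers: μ^(1)=12; μ^(2)=5; μ^(3)=3/2; μ^(4)=-2; μ^(5)=-25/2; μ^(6)=-16

((0, 0, 0, 0, 4); (0, 0, 1, 0, 0); (0, 0, 2, 2, 0); (0, 0, 0, 1, 0); (1, 1, 0, 0, 0); (0, 2, 0, 0, 0))


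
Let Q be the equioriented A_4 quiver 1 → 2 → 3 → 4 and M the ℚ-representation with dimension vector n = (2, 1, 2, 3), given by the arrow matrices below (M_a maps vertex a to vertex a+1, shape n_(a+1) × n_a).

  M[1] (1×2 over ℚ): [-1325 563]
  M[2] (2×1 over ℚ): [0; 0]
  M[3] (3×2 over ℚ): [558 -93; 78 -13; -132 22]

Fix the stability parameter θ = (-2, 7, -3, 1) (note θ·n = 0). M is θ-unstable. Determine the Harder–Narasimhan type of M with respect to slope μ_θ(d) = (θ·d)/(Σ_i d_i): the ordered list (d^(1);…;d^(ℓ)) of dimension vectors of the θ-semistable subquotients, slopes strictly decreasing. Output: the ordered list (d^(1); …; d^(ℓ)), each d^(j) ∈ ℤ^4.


Interval decomposition of M: I[1,1], I[1,2], I[3,3], I[3,4], I[4,4]^2.
HN type (ℓ=4): μ^(1)=7; μ^(2)=1; μ^(3)=-2; μ^(4)=-3

((0, 1, 0, 0); (0, 0, 0, 3); (2, 0, 0, 0); (0, 0, 2, 0))


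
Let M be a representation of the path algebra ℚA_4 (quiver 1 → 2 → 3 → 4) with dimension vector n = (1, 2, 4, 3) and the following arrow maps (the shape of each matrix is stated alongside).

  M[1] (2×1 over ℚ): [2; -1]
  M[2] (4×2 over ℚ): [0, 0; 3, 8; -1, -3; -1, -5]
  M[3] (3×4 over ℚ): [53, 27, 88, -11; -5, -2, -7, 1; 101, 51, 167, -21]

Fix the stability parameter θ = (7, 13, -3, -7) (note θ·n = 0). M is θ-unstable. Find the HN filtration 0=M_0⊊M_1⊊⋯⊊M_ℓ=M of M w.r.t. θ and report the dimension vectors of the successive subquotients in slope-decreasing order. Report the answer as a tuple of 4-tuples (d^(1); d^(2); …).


Via rank(M_{q-1}∘⋯∘M_p): M ≅ I[1,4], I[2,4], I[3,3], I[3,4].
μ_θ-semistable layers: μ^(1)=5/2; μ^(2)=1; μ^(3)=-3; μ^(4)=-5

((1, 1, 1, 1); (0, 1, 1, 1); (0, 0, 1, 0); (0, 0, 1, 1))


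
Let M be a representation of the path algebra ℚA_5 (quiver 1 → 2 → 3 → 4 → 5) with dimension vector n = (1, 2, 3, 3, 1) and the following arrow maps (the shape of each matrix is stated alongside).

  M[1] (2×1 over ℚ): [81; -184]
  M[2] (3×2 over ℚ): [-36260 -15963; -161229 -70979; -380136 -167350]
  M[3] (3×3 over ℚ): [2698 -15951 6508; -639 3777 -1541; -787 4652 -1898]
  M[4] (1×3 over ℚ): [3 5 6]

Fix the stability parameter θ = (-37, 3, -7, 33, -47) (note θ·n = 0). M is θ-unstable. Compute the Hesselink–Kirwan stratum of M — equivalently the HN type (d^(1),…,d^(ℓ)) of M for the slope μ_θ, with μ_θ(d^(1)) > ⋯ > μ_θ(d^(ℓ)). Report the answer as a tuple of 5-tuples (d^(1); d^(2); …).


Interval decomposition of M: I[1,5], I[2,4], I[3,4].
HN type (ℓ=5): μ^(1)=33; μ^(2)=-2; μ^(3)=-9/2; μ^(4)=-7; μ^(5)=-37

((0, 0, 0, 2, 0); (0, 1, 1, 0, 0); (0, 1, 1, 1, 1); (0, 0, 1, 0, 0); (1, 0, 0, 0, 0))


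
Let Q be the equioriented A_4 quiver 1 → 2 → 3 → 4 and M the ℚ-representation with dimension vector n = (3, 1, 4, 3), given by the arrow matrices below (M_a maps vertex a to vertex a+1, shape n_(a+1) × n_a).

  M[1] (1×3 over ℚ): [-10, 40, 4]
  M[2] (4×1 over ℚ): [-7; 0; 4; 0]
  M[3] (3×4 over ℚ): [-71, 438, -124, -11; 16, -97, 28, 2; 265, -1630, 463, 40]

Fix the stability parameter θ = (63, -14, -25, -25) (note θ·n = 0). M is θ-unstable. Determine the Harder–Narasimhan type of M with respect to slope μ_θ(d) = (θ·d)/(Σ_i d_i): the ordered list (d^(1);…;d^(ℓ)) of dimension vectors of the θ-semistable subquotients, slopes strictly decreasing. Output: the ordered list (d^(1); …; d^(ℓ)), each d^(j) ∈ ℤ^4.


Interval decomposition of M: I[1,1]^2, I[1,4], I[3,3], I[3,4]^2.
HN type (ℓ=3): μ^(1)=63; μ^(2)=-1/4; μ^(3)=-25

((2, 0, 0, 0); (1, 1, 1, 1); (0, 0, 3, 2))


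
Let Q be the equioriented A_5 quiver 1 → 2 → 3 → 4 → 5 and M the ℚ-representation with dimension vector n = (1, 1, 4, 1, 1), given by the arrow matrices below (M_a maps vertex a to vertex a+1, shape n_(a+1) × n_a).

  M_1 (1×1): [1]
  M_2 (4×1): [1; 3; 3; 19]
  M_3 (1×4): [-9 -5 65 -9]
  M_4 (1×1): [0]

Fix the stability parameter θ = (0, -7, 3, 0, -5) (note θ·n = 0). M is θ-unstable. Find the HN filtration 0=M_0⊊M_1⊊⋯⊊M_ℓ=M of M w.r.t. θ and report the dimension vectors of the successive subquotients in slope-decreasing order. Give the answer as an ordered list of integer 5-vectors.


Via rank(M_{q-1}∘⋯∘M_p): M ≅ I[1,3], I[3,3]^2, I[3,4], I[5,5].
μ_θ-semistable layers: μ^(1)=3; μ^(2)=3/2; μ^(3)=-7/2; μ^(4)=-5

((0, 0, 3, 0, 0); (0, 0, 1, 1, 0); (1, 1, 0, 0, 0); (0, 0, 0, 0, 1))
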